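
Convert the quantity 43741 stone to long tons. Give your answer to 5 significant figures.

273.38 long ton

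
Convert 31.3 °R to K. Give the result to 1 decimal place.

17.4 K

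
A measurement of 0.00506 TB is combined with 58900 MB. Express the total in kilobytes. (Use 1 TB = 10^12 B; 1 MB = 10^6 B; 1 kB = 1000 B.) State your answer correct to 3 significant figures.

0.00506 TB = 5.06000 × 10^6 kB and 58900 MB = 5.89000 × 10^7 kB.
5.06000 × 10^6 + 5.89000 × 10^7 ≈ 6.40 × 10^7 kB.

6.40 × 10^7 kilobytes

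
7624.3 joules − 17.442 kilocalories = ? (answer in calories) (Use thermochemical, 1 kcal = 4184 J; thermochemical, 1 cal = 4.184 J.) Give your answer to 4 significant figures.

7624.3 J = 1822.25 cal and 17.442 kcal = 17442.0 cal.
1822.25 − 17442.0 ≈ -15620 cal.

-15620 cal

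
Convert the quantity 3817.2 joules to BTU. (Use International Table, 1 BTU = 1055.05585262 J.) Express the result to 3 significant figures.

1 J = 0.000947817 British thermal units.
Then 3817.2 × 0.000947817 ≈ 3.62 BTU.

3.62 British thermal units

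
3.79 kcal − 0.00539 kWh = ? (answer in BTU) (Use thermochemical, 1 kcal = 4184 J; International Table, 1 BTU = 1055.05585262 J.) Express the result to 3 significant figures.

-3.36 BTU

3.79 kcal = 15.0299 BTU and 0.00539 kWh = 18.3914 BTU.
15.0299 − 18.3914 ≈ -3.36 BTU.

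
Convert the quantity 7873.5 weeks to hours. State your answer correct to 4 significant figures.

1 week = 168.000 h.
Then 7873.5 × 168.000 ≈ 1.323e+6 h.

1.323e+6 hours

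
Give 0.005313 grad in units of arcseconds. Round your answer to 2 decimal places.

17.21 arcseconds

1 grad = 3240.00 arcseconds.
So 0.005313 × 3240.00 ≈ 17.21 arcsec.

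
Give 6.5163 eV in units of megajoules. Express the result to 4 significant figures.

1 eV = 1.60218e-25 MJ.
So 6.5163 × 1.60218e-25 ≈ 1.044e-24 MJ.

1.044e-24 MJ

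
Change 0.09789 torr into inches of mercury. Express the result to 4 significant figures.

1 torr = 0.0393701 inHg.
So 0.09789 × 0.0393701 ≈ 0.003854 inHg.

0.003854 inHg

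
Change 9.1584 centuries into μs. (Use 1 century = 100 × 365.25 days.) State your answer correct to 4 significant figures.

2.890e+16 μs

1 century = 3.15576e+15 microseconds.
So 9.1584 × 3.15576e+15 ≈ 2.890e+16 μs.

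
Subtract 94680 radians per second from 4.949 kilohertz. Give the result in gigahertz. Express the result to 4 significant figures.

4.949 kHz = 4.94900 × 10^-6 GHz and 94680 rad/s = 1.50688 × 10^-5 GHz.
4.94900 × 10^-6 − 1.50688 × 10^-5 ≈ -1.012 × 10^-5 GHz.

-1.012 × 10^-5 gigahertz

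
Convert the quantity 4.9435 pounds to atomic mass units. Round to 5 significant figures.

1 lb = 2.73160 × 10^26 u.
So 4.9435 × 2.73160 × 10^26 ≈ 1.3504 × 10^27 u.

1.3504 × 10^27 u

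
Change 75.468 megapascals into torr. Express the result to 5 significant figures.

566060 torr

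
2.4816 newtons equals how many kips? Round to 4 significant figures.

1 N = 0.000224809 kips.
Then 2.4816 × 0.000224809 ≈ 0.0005579 kip.

0.0005579 kip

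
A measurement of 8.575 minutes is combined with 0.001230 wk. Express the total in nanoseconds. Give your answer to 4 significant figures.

8.575 min = 5.14500e+11 ns and 0.001230 wk = 7.43904e+11 ns.
5.14500e+11 + 7.43904e+11 ≈ 1.258e+12 ns.

1.258e+12 nanoseconds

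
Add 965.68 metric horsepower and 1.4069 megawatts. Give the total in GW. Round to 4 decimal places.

965.68 PS = 0.000710256 GW and 1.4069 MW = 0.00140690 GW.
0.000710256 + 0.00140690 ≈ 0.0021 GW.

0.0021 GW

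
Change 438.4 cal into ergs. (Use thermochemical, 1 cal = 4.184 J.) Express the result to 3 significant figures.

1.83 × 10^10 erg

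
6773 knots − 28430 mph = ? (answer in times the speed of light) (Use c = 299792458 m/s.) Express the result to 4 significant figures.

6773 kn = 1.16225e-5 c and 28430 mph = 4.23938e-5 c.
1.16225e-5 − 4.23938e-5 ≈ -3.077e-5 c.

-3.077e-5 times the speed of light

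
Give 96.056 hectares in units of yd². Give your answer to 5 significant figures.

1 ha = 11959.9 yd².
Then 96.056 × 11959.9 ≈ 1.1488 × 10^6 yd².

1.1488 × 10^6 square yards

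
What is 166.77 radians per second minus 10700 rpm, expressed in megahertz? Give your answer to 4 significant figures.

166.77 rad/s = 2.65423e-5 MHz and 10700 rpm = 0.000178333 MHz.
2.65423e-5 − 0.000178333 ≈ -0.0001518 MHz.

-0.0001518 megahertz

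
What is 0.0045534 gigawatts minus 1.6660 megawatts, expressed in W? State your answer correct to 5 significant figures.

2.8874 × 10^6 W

0.0045534 GW = 4.55340 × 10^6 W and 1.6660 MW = 1.66600 × 10^6 W.
4.55340 × 10^6 − 1.66600 × 10^6 ≈ 2.8874 × 10^6 W.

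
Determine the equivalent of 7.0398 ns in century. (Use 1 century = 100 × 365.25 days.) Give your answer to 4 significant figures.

2.231e-18 centuries

1 nanosecond = 3.16881e-19 century.
Then 7.0398 × 3.16881e-19 ≈ 2.231e-18 century.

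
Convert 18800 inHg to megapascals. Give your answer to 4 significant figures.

63.66 MPa

1 inHg = 0.00338639 megapascals.
So 18800 × 0.00338639 ≈ 63.66 MPa.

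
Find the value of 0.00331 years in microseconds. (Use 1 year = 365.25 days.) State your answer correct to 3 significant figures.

1.04e+11 μs

1 year = 3.15576e+13 microseconds.
Thus 0.00331 × 3.15576e+13 ≈ 1.04e+11 μs.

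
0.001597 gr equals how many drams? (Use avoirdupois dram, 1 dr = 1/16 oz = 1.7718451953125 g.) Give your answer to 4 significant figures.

5.840e-5 drams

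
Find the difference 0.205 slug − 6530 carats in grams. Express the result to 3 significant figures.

0.205 slug = 2991.75 g and 6530 ct = 1306.00 g.
2991.75 − 1306.00 ≈ 1690 g.

1690 g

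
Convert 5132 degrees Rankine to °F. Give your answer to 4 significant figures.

4672 degrees Fahrenheit

°R = °F + 459.67.
Applying the formula gives 4672 °F.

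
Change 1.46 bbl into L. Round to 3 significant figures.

1 bbl = 158.987 L.
Thus 1.46 × 158.987 ≈ 232 L.

232 L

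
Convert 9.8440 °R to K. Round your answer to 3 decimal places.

5.469 K

°R = K × 9/5.
Applying the formula gives 5.469 K.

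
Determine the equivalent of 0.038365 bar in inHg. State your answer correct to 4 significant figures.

1.133 inches of mercury

1 bar = 29.5300 inHg.
Then 0.038365 × 29.5300 ≈ 1.133 inHg.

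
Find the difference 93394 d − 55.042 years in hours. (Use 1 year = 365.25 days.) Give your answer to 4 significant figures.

1.759 × 10^6 h

93394 d = 2.24146 × 10^6 h and 55.042 yr = 482498 h.
2.24146 × 10^6 − 482498 ≈ 1.759 × 10^6 h.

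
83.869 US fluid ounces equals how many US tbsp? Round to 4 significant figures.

1 US fluid ounce = 2.00000 US tbsp.
So 83.869 × 2.00000 ≈ 167.7 US tbsp.

167.7 US tbsp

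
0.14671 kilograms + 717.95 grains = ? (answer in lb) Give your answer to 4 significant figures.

0.14671 kg = 0.323440 lb and 717.95 gr = 0.102564 lb.
0.323440 + 0.102564 ≈ 0.4260 lb.

0.4260 lb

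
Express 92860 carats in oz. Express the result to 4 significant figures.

655.1 oz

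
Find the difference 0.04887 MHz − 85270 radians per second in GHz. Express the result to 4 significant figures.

3.530 × 10^-5 GHz

0.04887 MHz = 4.88700 × 10^-5 GHz and 85270 rad/s = 1.35711 × 10^-5 GHz.
4.88700 × 10^-5 − 1.35711 × 10^-5 ≈ 3.530 × 10^-5 GHz.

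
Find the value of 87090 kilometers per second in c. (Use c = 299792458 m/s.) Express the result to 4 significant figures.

0.2905 c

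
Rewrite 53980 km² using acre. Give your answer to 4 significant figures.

1.334 × 10^7 acre

1 square kilometer = 247.105 acre.
Then 53980 × 247.105 ≈ 1.334 × 10^7 acre.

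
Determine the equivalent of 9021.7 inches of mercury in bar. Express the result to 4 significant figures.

1 inch of mercury = 0.0338639 bar.
So 9021.7 × 0.0338639 ≈ 305.5 bar.

305.5 bar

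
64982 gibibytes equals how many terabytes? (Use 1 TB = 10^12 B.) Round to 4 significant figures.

69.77 terabytes

1 gibibyte = 0.00107374 TB.
64982 × 0.00107374 ≈ 69.77 TB.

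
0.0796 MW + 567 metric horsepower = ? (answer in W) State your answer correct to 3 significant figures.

0.0796 MW = 79600.0 W and 567 PS = 417028 W.
79600.0 + 417028 ≈ 497000 W.

497000 W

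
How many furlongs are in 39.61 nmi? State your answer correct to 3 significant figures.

365 furlong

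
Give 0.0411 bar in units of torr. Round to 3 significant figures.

1 bar = 750.062 torr.
So 0.0411 × 750.062 ≈ 30.8 torr.

30.8 torr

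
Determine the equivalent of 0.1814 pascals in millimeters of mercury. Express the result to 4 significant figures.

0.001361 mmHg

1 Pa = 0.00750062 millimeters of mercury.
Thus 0.1814 × 0.00750062 ≈ 0.001361 mmHg.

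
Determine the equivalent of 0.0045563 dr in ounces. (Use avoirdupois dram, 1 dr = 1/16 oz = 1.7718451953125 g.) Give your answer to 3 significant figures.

0.000285 ounces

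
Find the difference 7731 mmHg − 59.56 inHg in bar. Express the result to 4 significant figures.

7731 mmHg = 10.3072 bar and 59.56 inHg = 2.01693 bar.
10.3072 − 2.01693 ≈ 8.290 bar.

8.290 bar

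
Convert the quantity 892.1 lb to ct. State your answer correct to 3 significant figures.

2.02 × 10^6 ct

1 pound = 2267.96 ct.
Then 892.1 × 2267.96 ≈ 2.02 × 10^6 ct.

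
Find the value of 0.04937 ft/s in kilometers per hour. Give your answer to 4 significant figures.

1 foot per second = 1.09728 kilometers per hour.
Then 0.04937 × 1.09728 ≈ 0.05417 km/h.

0.05417 kilometers per hour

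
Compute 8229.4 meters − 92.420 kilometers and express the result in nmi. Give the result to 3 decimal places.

-45.459 nmi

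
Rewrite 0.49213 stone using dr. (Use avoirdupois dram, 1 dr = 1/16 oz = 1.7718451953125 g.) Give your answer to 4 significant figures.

1764 dr

1 stone = 3584.00 dr.
0.49213 × 3584.00 ≈ 1764 dr.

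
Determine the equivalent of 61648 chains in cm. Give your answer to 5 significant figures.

1 chain = 2011.68 cm.
61648 × 2011.68 ≈ 1.2402e+8 cm.

1.2402e+8 centimeters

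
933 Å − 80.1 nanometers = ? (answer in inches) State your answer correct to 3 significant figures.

5.20e-7 inches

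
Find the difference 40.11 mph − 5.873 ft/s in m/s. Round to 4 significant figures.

16.14 m/s

40.11 mph = 17.9308 m/s and 5.873 ft/s = 1.79009 m/s.
17.9308 − 1.79009 ≈ 16.14 m/s.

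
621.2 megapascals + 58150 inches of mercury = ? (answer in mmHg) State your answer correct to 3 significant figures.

6.14e+6 mmHg

621.2 MPa = 4.65938e+6 mmHg and 58150 inHg = 1.47701e+6 mmHg.
4.65938e+6 + 1.47701e+6 ≈ 6.14e+6 mmHg.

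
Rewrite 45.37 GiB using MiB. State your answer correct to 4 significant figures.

46460 MiB

1 gibibyte = 1024.00 MiB.
45.37 × 1024.00 ≈ 46460 MiB.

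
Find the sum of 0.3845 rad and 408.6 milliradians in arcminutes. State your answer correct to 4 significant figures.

2726 arcmin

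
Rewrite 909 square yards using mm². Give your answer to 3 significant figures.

1 yd² = 836127 mm².
So 909 × 836127 ≈ 7.60e+8 mm².

7.60e+8 mm²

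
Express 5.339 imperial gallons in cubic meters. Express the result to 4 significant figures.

0.02427 m³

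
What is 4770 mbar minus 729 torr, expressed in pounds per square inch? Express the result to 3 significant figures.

55.1 pounds per square inch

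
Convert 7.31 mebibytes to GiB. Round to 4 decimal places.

0.0071 GiB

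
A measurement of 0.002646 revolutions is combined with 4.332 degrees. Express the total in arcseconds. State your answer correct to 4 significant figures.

19020 arcseconds

0.002646 rev = 3429.22 arcsec and 4.332 ° = 15595.2 arcsec.
3429.22 + 15595.2 ≈ 19020 arcsec.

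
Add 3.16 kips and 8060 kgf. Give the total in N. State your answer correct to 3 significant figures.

93100 newtons

3.16 kip = 14056.4 N and 8060 kgf = 79041.6 N.
14056.4 + 79041.6 ≈ 93100 N.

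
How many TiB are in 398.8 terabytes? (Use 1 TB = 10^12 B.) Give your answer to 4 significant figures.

362.7 tebibytes

1 terabyte = 0.909495 TiB.
So 398.8 × 0.909495 ≈ 362.7 TiB.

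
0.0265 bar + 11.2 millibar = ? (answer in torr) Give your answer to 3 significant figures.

28.3 torr

0.0265 bar = 19.8766 torr and 11.2 mbar = 8.40069 torr.
19.8766 + 8.40069 ≈ 28.3 torr.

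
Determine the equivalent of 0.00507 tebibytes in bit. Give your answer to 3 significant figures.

4.46 × 10^10 bit

1 TiB = 8.79609 × 10^12 bit.
So 0.00507 × 8.79609 × 10^12 ≈ 4.46 × 10^10 bit.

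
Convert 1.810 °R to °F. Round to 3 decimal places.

-457.860 °F

°R = °F + 459.67.
Applying the formula gives -457.860 °F.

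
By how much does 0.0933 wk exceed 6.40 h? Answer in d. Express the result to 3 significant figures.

0.0933 wk = 0.653100 d and 6.40 h = 0.266667 d.
0.653100 − 0.266667 ≈ 0.386 d.

0.386 days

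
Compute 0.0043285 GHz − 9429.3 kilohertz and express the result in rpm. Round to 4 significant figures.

-3.060 × 10^8 revolutions per minute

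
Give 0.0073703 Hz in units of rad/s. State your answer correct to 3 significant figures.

1 Hz = 6.28319 radians per second.
So 0.0073703 × 6.28319 ≈ 0.0463 rad/s.

0.0463 rad/s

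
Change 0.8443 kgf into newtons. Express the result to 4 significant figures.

8.280 N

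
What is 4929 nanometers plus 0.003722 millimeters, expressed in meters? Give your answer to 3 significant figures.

8.65e-6 meters

4929 nm = 4.92900e-6 m and 0.003722 mm = 3.72200e-6 m.
4.92900e-6 + 3.72200e-6 ≈ 8.65e-6 m.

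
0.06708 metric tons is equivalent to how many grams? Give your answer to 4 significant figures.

67080 g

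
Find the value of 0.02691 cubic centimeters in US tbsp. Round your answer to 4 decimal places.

0.0018 US tbsp

1 cm³ = 0.0676280 US tbsp.
So 0.02691 × 0.0676280 ≈ 0.0018 US tbsp.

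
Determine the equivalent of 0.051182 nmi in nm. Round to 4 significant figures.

1 nautical mile = 1.85200e+12 nm.
0.051182 × 1.85200e+12 ≈ 9.479e+10 nm.

9.479e+10 nm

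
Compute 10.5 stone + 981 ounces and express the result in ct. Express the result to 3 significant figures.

10.5 st = 333390 ct and 981 oz = 139054 ct.
333390 + 139054 ≈ 472000 ct.

472000 ct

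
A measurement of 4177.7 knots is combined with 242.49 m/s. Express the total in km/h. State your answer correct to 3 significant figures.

4177.7 kn = 7737.10 km/h and 242.49 m/s = 872.964 km/h.
7737.10 + 872.964 ≈ 8610 km/h.

8610 kilometers per hour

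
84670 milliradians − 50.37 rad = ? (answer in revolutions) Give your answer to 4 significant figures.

5.459 revolutions

84670 mrad = 13.4756 rev and 50.37 rad = 8.01663 rev.
13.4756 − 8.01663 ≈ 5.459 rev.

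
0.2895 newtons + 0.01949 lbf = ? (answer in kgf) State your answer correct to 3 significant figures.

0.0384 kilograms-force

0.2895 N = 0.0295208 kgf and 0.01949 lbf = 0.00884052 kgf.
0.0295208 + 0.00884052 ≈ 0.0384 kgf.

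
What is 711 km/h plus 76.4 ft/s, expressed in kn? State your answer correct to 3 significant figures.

711 km/h = 383.909 kn and 76.4 ft/s = 45.2658 kn.
383.909 + 45.2658 ≈ 429 kn.

429 knots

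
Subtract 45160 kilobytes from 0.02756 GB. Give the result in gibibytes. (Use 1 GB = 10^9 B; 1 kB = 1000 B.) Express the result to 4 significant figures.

-0.01639 GiB

0.02756 GB = 0.0256673 GiB and 45160 kB = 0.0420585 GiB.
0.0256673 − 0.0420585 ≈ -0.01639 GiB.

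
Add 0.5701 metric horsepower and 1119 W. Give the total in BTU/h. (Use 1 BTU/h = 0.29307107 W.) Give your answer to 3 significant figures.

5250 BTU/h

0.5701 PS = 1430.74 BTU/h and 1119 W = 3818.19 BTU/h.
1430.74 + 3818.19 ≈ 5250 BTU/h.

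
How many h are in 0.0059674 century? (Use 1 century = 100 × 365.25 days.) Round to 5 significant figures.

5231.0 hours

1 century = 876600 h.
So 0.0059674 × 876600 ≈ 5231.0 h.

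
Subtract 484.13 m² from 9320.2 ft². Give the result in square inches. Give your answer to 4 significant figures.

591700 in²

9320.2 ft² = 1.34211e+6 in² and 484.13 m² = 750403 in².
1.34211e+6 − 750403 ≈ 591700 in².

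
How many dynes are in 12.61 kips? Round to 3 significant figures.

5.61 × 10^9 dyn

1 kip = 4.44822 × 10^8 dyn.
So 12.61 × 4.44822 × 10^8 ≈ 5.61 × 10^9 dyn.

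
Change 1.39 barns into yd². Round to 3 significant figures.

1.66 × 10^-28 yd²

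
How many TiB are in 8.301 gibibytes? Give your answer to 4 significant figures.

0.008106 TiB

1 gibibyte = 0.0009765625 TiB.
8.301 × 0.0009765625 ≈ 0.008106 TiB.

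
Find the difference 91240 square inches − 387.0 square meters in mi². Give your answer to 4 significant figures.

-0.0001267 square miles

91240 in² = 2.27277e-5 mi² and 387.0 m² = 0.000149422 mi².
2.27277e-5 − 0.000149422 ≈ -0.0001267 mi².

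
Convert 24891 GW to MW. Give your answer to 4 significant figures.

2.489e+7 MW

1 gigawatt = 1000.00 megawatts.
So 24891 × 1000.00 ≈ 2.489e+7 MW.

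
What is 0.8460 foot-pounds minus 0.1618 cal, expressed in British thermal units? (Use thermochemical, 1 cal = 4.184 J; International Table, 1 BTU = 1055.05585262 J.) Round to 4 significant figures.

0.0004455 BTU

0.8460 ft·lbf = 0.00108717 BTU and 0.1618 cal = 0.000641645 BTU.
0.00108717 − 0.000641645 ≈ 0.0004455 BTU.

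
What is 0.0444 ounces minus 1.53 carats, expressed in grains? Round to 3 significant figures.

0.0444 oz = 19.4250 gr and 1.53 ct = 4.72230 gr.
19.4250 − 4.72230 ≈ 14.7 gr.

14.7 grains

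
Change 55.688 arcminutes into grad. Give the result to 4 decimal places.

1.0313 gradians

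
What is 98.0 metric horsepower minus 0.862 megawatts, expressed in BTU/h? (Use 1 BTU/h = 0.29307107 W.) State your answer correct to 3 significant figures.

-2.70e+6 BTU/h

98.0 PS = 245943 BTU/h and 0.862 MW = 2.94127e+6 BTU/h.
245943 − 2.94127e+6 ≈ -2.70e+6 BTU/h.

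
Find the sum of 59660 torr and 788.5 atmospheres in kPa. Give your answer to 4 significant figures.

59660 torr = 7954.01 kPa and 788.5 atm = 79894.8 kPa.
7954.01 + 79894.8 ≈ 87850 kPa.

87850 kilopascals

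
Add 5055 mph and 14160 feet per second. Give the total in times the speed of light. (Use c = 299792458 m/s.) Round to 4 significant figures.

5055 mph = 7.53784e-6 c and 14160 ft/s = 1.43965e-5 c.
7.53784e-6 + 1.43965e-5 ≈ 2.193e-5 c.

2.193e-5 times the speed of light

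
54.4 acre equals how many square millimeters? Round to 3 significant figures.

2.20e+11 mm²

1 acre = 4.04686e+9 square millimeters.
54.4 × 4.04686e+9 ≈ 2.20e+11 mm².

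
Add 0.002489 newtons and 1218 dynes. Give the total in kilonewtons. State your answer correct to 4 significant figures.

1.467 × 10^-5 kN

0.002489 N = 2.48900 × 10^-6 kN and 1218 dyn = 1.21800 × 10^-5 kN.
2.48900 × 10^-6 + 1.21800 × 10^-5 ≈ 1.467 × 10^-5 kN.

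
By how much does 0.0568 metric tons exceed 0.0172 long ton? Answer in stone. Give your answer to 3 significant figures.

0.0568 t = 8.94447 st and 0.0172 long ton = 2.75200 st.
8.94447 − 2.75200 ≈ 6.19 st.

6.19 stone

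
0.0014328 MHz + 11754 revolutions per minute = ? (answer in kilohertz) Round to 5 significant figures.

0.0014328 MHz = 1.43280 kHz and 11754 rpm = 0.195900 kHz.
1.43280 + 0.195900 ≈ 1.6287 kHz.

1.6287 kHz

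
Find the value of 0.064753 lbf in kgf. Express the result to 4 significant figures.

0.02937 kgf

1 pound-force = 0.453592 kilograms-force.
0.064753 × 0.453592 ≈ 0.02937 kgf.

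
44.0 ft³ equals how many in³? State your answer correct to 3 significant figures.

1 ft³ = 1728.00 in³.
So 44.0 × 1728.00 ≈ 76000 in³.

76000 in³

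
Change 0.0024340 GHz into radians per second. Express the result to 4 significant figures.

1.529 × 10^7 radians per second

1 gigahertz = 6.28319 × 10^9 rad/s.
Then 0.0024340 × 6.28319 × 10^9 ≈ 1.529 × 10^7 rad/s.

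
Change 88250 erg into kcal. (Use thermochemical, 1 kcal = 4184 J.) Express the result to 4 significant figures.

1 erg = 2.39006 × 10^-11 kcal.
Thus 88250 × 2.39006 × 10^-11 ≈ 2.109 × 10^-6 kcal.

2.109 × 10^-6 kilocalories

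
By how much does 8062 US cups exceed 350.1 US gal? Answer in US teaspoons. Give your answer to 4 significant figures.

118100 US tsp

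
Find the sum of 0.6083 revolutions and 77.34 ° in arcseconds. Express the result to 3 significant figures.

0.6083 rev = 788357 arcsec and 77.34 ° = 278424 arcsec.
788357 + 278424 ≈ 1.07 × 10^6 arcsec.

1.07 × 10^6 arcsec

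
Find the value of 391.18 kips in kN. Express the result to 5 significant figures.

1 kip = 4.44822 kilonewtons.
Thus 391.18 × 4.44822 ≈ 1740.1 kN.

1740.1 kN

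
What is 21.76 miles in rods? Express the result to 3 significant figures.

6960 rod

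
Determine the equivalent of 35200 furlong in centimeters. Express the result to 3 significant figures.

1 furlong = 20116.8 centimeters.
So 35200 × 20116.8 ≈ 7.08e+8 cm.

7.08e+8 centimeters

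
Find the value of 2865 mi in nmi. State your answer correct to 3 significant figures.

1 mile = 0.868976 nautical miles.
Then 2865 × 0.868976 ≈ 2490 nmi.

2490 nautical miles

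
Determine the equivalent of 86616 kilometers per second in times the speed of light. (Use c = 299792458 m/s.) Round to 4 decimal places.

1 kilometer per second = 3.33564 × 10^-6 c.
So 86616 × 3.33564 × 10^-6 ≈ 0.2889 c.

0.2889 times the speed of light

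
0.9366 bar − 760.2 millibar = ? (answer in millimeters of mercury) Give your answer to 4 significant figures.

132.3 millimeters of mercury

0.9366 bar = 702.508 mmHg and 760.2 mbar = 570.197 mmHg.
702.508 − 570.197 ≈ 132.3 mmHg.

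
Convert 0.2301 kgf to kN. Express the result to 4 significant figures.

0.002257 kN

1 kgf = 0.00980665 kilonewtons.
Then 0.2301 × 0.00980665 ≈ 0.002257 kN.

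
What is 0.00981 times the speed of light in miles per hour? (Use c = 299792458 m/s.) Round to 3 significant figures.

6.58 × 10^6 mph

1 c = 6.70617 × 10^8 mph.
So 0.00981 × 6.70617 × 10^8 ≈ 6.58 × 10^6 mph.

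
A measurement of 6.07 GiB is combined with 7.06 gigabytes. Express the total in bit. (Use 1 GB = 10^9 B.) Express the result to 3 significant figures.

6.07 GiB = 5.21409 × 10^10 bit and 7.06 GB = 5.64800 × 10^10 bit.
5.21409 × 10^10 + 5.64800 × 10^10 ≈ 1.09 × 10^11 bit.

1.09 × 10^11 bits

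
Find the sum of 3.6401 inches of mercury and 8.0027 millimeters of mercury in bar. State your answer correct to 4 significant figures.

3.6401 inHg = 0.123268 bar and 8.0027 mmHg = 0.0106694 bar.
0.123268 + 0.0106694 ≈ 0.1339 bar.

0.1339 bar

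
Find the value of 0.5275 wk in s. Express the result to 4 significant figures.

319000 s

1 week = 604800 s.
Thus 0.5275 × 604800 ≈ 319000 s.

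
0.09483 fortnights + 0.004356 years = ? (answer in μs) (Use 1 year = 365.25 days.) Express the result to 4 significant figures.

2.522 × 10^11 μs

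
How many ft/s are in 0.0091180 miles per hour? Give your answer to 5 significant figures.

0.013373 ft/s

1 mile per hour = 1.46667 feet per second.
Then 0.0091180 × 1.46667 ≈ 0.013373 ft/s.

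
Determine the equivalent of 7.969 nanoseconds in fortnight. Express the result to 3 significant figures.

6.59 × 10^-15 fortnights

1 ns = 8.26720 × 10^-16 fortnight.
Thus 7.969 × 8.26720 × 10^-16 ≈ 6.59 × 10^-15 fortnight.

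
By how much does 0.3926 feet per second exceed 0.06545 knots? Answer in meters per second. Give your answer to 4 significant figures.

0.3926 ft/s = 0.119664 m/s and 0.06545 kn = 0.0336704 m/s.
0.119664 − 0.0336704 ≈ 0.08599 m/s.

0.08599 m/s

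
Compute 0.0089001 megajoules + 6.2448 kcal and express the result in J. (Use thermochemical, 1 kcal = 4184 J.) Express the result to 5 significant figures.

35028 J

0.0089001 MJ = 8900.10 J and 6.2448 kcal = 26128.2 J.
8900.10 + 26128.2 ≈ 35028 J.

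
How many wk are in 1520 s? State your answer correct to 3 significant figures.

0.00251 wk

1 s = 1.65344 × 10^-6 wk.
Thus 1520 × 1.65344 × 10^-6 ≈ 0.00251 wk.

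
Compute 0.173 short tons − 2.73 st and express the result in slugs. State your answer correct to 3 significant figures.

0.173 short ton = 10.7540 slug and 2.73 st = 1.18791 slug.
10.7540 − 1.18791 ≈ 9.57 slug.

9.57 slug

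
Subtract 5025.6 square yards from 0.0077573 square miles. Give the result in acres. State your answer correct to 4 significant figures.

3.926 acre

0.0077573 mi² = 4.96467 acre and 5025.6 yd² = 1.03835 acre.
4.96467 − 1.03835 ≈ 3.926 acre.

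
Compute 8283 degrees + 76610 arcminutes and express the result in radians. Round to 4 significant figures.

166.9 rad

8283 ° = 144.566 rad and 76610 arcmin = 22.2849 rad.
144.566 + 22.2849 ≈ 166.9 rad.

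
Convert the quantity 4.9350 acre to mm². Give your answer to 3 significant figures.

2.00e+10 square millimeters

1 acre = 4.04686e+9 square millimeters.
4.9350 × 4.04686e+9 ≈ 2.00e+10 mm².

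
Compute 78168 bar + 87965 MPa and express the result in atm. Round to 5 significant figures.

78168 bar = 77145.8 atm and 87965 MPa = 868147 atm.
77145.8 + 868147 ≈ 945290 atm.

945290 atm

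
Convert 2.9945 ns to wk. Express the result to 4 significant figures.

4.951 × 10^-15 weeks

1 ns = 1.65344 × 10^-15 weeks.
Then 2.9945 × 1.65344 × 10^-15 ≈ 4.951 × 10^-15 wk.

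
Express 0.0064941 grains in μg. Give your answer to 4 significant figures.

1 grain = 64798.9 μg.
Then 0.0064941 × 64798.9 ≈ 420.8 μg.

420.8 μg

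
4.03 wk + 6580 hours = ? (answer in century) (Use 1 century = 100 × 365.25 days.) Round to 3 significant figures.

4.03 wk = 0.000772348 century and 6580 h = 0.00750627 century.
0.000772348 + 0.00750627 ≈ 0.00828 century.

0.00828 century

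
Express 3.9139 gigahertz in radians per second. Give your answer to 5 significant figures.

2.4592e+10 rad/s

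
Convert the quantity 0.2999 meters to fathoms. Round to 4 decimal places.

1 meter = 0.546807 fathom.
Thus 0.2999 × 0.546807 ≈ 0.1640 fathom.

0.1640 fathom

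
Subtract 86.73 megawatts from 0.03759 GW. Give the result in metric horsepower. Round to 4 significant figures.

-66810 metric horsepower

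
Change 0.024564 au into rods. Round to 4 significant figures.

1 au = 2.97459e+10 rod.
0.024564 × 2.97459e+10 ≈ 7.307e+8 rod.

7.307e+8 rod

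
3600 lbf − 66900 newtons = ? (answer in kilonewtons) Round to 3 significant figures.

3600 lbf = 16.0136 kN and 66900 N = 66.9000 kN.
16.0136 − 66.9000 ≈ -50.9 kN.

-50.9 kN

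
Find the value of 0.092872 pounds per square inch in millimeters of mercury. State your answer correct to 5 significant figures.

4.8029 mmHg

1 pound per square inch = 51.7149 millimeters of mercury.
So 0.092872 × 51.7149 ≈ 4.8029 mmHg.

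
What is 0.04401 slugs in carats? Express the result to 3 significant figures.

3210 ct

1 slug = 72969.5 carats.
Thus 0.04401 × 72969.5 ≈ 3210 ct.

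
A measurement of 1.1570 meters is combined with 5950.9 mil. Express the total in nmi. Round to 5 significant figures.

0.00070635 nautical miles

1.1570 m = 0.000624730 nmi and 5950.9 mil = 8.16160e-5 nmi.
0.000624730 + 8.16160e-5 ≈ 0.00070635 nmi.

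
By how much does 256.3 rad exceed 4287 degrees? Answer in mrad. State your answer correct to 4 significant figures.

181500 mrad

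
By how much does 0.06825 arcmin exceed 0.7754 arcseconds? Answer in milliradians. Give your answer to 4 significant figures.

0.06825 arcmin = 0.0198531 mrad and 0.7754 arcsec = 0.00375925 mrad.
0.0198531 − 0.00375925 ≈ 0.01609 mrad.

0.01609 mrad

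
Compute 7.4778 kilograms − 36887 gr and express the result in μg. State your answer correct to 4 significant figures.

7.4778 kg = 7.47780e+9 μg and 36887 gr = 2.39024e+9 μg.
7.47780e+9 − 2.39024e+9 ≈ 5.088e+9 μg.

5.088e+9 micrograms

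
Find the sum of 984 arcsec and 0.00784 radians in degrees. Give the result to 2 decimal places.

984 arcsec = 0.273333 ° and 0.00784 rad = 0.449199 °.
0.273333 + 0.449199 ≈ 0.72 °.

0.72 degrees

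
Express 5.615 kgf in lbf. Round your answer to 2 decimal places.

1 kgf = 2.20462 pounds-force.
Then 5.615 × 2.20462 ≈ 12.38 lbf.

12.38 pounds-force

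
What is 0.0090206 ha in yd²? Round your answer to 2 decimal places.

1 ha = 11959.9 square yards.
So 0.0090206 × 11959.9 ≈ 107.89 yd².

107.89 yd²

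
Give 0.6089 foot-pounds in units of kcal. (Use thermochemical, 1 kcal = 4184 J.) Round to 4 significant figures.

0.0001973 kcal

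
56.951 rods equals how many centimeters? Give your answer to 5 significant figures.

1 rod = 502.920 cm.
Thus 56.951 × 502.920 ≈ 28642 cm.

28642 cm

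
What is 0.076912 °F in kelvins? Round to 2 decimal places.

255.41 K

K = (°F + 459.67) × 5/9.
Applying the formula gives 255.41 K.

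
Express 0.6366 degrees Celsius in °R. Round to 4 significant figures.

°R = (°C + 273.15) × 9/5.
Applying the formula gives 492.8 °R.

492.8 °R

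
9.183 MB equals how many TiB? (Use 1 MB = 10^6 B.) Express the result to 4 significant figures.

8.352 × 10^-6 TiB

1 megabyte = 9.09495 × 10^-7 tebibytes.
So 9.183 × 9.09495 × 10^-7 ≈ 8.352 × 10^-6 TiB.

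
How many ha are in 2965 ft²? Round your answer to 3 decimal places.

0.028 ha

1 ft² = 9.29030e-6 hectares.
Thus 2965 × 9.29030e-6 ≈ 0.028 ha.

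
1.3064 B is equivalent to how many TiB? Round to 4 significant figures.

1 byte = 9.09495 × 10^-13 tebibytes.
1.3064 × 9.09495 × 10^-13 ≈ 1.188 × 10^-12 TiB.

1.188 × 10^-12 tebibytes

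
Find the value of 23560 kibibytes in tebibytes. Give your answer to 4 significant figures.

2.194e-5 TiB

1 KiB = 9.31323e-10 TiB.
Then 23560 × 9.31323e-10 ≈ 2.194e-5 TiB.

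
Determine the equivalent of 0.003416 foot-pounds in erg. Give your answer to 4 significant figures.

46310 erg

1 foot-pound = 1.35582 × 10^7 ergs.
Then 0.003416 × 1.35582 × 10^7 ≈ 46310 erg.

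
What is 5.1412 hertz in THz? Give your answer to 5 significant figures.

1 hertz = 1.00000 × 10^-12 THz.
So 5.1412 × 1.00000 × 10^-12 ≈ 5.1412 × 10^-12 THz.

5.1412 × 10^-12 THz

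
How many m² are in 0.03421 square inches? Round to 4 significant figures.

1 square inch = 0.000645160 m².
Thus 0.03421 × 0.000645160 ≈ 2.207e-5 m².

2.207e-5 m²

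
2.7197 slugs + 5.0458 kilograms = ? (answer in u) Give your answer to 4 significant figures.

2.694 × 10^28 atomic mass units

2.7197 slug = 2.39025 × 10^28 u and 5.0458 kg = 3.03865 × 10^27 u.
2.39025 × 10^28 + 3.03865 × 10^27 ≈ 2.694 × 10^28 u.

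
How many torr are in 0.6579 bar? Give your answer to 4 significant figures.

1 bar = 750.062 torr.
0.6579 × 750.062 ≈ 493.5 torr.

493.5 torr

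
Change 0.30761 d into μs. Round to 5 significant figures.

2.6578e+10 μs

1 d = 8.64000e+10 μs.
0.30761 × 8.64000e+10 ≈ 2.6578e+10 μs.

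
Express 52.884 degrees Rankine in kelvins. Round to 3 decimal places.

29.380 K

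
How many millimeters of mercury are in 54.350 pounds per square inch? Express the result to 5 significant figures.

1 pound per square inch = 51.7149 millimeters of mercury.
Then 54.350 × 51.7149 ≈ 2810.7 mmHg.

2810.7 mmHg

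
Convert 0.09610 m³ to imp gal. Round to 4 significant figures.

1 cubic meter = 219.969 imp gal.
Thus 0.09610 × 219.969 ≈ 21.14 imp gal.

21.14 imp gal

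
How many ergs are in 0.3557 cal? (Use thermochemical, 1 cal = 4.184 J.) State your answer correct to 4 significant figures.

1.488e+7 ergs

1 calorie = 4.18400e+7 erg.
So 0.3557 × 4.18400e+7 ≈ 1.488e+7 erg.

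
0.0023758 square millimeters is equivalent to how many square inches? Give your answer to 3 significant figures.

3.68 × 10^-6 square inches

1 mm² = 0.00155000 in².
So 0.0023758 × 0.00155000 ≈ 3.68 × 10^-6 in².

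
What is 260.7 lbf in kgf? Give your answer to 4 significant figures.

118.3 kilograms-force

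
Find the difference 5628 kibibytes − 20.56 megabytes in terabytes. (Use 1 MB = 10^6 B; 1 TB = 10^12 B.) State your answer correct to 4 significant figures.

-1.480e-5 terabytes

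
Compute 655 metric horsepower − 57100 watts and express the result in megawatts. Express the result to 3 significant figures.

655 PS = 0.481752 MW and 57100 W = 0.0571000 MW.
0.481752 − 0.0571000 ≈ 0.425 MW.

0.425 MW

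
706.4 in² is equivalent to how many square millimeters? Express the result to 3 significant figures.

456000 square millimeters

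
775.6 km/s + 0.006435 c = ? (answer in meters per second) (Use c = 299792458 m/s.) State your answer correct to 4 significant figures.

2.705e+6 meters per second

775.6 km/s = 775600 m/s and 0.006435 c = 1.92916e+6 m/s.
775600 + 1.92916e+6 ≈ 2.705e+6 m/s.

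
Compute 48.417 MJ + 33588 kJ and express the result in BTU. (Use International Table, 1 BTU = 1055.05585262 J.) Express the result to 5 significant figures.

48.417 MJ = 45890.5 BTU and 33588 kJ = 31835.3 BTU.
45890.5 + 31835.3 ≈ 77726 BTU.

77726 BTU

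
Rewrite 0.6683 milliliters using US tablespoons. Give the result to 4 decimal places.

0.0452 US tablespoons

1 milliliter = 0.0676280 US tbsp.
So 0.6683 × 0.0676280 ≈ 0.0452 US tbsp.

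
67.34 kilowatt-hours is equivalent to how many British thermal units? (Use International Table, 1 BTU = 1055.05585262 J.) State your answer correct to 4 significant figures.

229800 BTU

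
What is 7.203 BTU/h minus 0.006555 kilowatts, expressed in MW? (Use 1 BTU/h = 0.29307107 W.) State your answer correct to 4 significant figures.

-4.444 × 10^-6 MW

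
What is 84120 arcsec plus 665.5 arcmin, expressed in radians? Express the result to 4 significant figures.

0.6014 radians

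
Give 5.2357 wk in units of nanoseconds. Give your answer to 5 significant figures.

3.1666 × 10^15 nanoseconds

1 week = 6.04800 × 10^14 ns.
5.2357 × 6.04800 × 10^14 ≈ 3.1666 × 10^15 ns.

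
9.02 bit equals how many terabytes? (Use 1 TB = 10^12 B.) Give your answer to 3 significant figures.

1 bit = 1.25000 × 10^-13 terabytes.
9.02 × 1.25000 × 10^-13 ≈ 1.13 × 10^-12 TB.

1.13 × 10^-12 TB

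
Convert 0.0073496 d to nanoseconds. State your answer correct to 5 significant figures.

1 day = 8.64000e+13 nanoseconds.
0.0073496 × 8.64000e+13 ≈ 6.3501e+11 ns.

6.3501e+11 ns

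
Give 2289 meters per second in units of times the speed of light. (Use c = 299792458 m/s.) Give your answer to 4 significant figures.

7.635 × 10^-6 c

1 meter per second = 3.33564 × 10^-9 c.
2289 × 3.33564 × 10^-9 ≈ 7.635 × 10^-6 c.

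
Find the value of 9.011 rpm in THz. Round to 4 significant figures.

1.502 × 10^-13 THz

1 revolution per minute = 1.66667 × 10^-14 THz.
So 9.011 × 1.66667 × 10^-14 ≈ 1.502 × 10^-13 THz.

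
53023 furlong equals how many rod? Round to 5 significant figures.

2.1209 × 10^6 rod

1 furlong = 40.0000 rod.
53023 × 40.0000 ≈ 2.1209 × 10^6 rod.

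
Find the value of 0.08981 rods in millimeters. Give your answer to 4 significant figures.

1 rod = 5029.20 millimeters.
So 0.08981 × 5029.20 ≈ 451.7 mm.

451.7 mm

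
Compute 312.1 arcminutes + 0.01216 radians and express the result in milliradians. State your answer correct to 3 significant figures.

103 milliradians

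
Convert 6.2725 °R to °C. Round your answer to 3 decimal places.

°R = (°C + 273.15) × 9/5.
Applying the formula gives -269.665 °C.

-269.665 degrees Celsius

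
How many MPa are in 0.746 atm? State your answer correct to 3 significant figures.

1 atmosphere = 0.101325 MPa.
Thus 0.746 × 0.101325 ≈ 0.0756 MPa.

0.0756 megapascals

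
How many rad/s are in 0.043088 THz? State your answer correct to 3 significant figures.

2.71e+11 rad/s

1 THz = 6.28319e+12 radians per second.
Then 0.043088 × 6.28319e+12 ≈ 2.71e+11 rad/s.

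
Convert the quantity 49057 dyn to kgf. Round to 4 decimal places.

1 dyn = 1.01972e-6 kgf.
49057 × 1.01972e-6 ≈ 0.0500 kgf.

0.0500 kgf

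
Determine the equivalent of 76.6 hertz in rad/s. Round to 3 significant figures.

481 radians per second

1 hertz = 6.28319 rad/s.
Thus 76.6 × 6.28319 ≈ 481 rad/s.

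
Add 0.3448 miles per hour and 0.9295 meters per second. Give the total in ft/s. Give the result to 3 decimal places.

0.3448 mph = 0.505707 ft/s and 0.9295 m/s = 3.04954 ft/s.
0.505707 + 3.04954 ≈ 3.555 ft/s.

3.555 feet per second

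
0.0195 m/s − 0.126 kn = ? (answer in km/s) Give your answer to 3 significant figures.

-4.53e-5 km/s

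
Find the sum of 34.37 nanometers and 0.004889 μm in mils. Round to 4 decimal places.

34.37 nm = 0.00135315 mil and 0.004889 μm = 0.000192480 mil.
0.00135315 + 0.000192480 ≈ 0.0015 mil.

0.0015 mil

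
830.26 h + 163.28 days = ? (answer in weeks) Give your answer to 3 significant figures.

28.3 weeks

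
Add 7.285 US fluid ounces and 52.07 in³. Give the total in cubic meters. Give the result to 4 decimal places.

7.285 US fl oz = 0.000215443 m³ and 52.07 in³ = 0.000853274 m³.
0.000215443 + 0.000853274 ≈ 0.0011 m³.

0.0011 cubic meters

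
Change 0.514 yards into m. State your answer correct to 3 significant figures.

0.470 m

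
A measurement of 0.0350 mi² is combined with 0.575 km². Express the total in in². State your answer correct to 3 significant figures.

0.0350 mi² = 1.40507e+8 in² and 0.575 km² = 8.91252e+8 in².
1.40507e+8 + 8.91252e+8 ≈ 1.03e+9 in².

1.03e+9 in²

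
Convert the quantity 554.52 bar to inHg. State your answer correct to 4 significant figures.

16370 inHg

1 bar = 29.5300 inHg.
554.52 × 29.5300 ≈ 16370 inHg.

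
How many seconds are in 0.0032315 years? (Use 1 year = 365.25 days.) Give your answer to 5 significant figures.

1 year = 3.15576e+7 s.
0.0032315 × 3.15576e+7 ≈ 101980 s.

101980 seconds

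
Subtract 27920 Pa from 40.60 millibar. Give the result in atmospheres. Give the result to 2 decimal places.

-0.24 atm

40.60 mbar = 0.0400691 atm and 27920 Pa = 0.275549 atm.
0.0400691 − 0.275549 ≈ -0.24 atm.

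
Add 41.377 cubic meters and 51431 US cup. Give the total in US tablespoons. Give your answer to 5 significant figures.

41.377 m³ = 2.79825 × 10^6 US tbsp and 51431 US cup = 822896 US tbsp.
2.79825 × 10^6 + 822896 ≈ 3.6211 × 10^6 US tbsp.

3.6211 × 10^6 US tbsp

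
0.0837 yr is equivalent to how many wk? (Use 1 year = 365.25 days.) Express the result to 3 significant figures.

4.37 wk

1 yr = 52.1786 wk.
So 0.0837 × 52.1786 ≈ 4.37 wk.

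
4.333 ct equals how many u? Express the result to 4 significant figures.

5.219e+23 atomic mass units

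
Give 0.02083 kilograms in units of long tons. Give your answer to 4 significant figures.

2.050e-5 long tons

1 kilogram = 0.000984207 long tons.
Then 0.02083 × 0.000984207 ≈ 2.050e-5 long ton.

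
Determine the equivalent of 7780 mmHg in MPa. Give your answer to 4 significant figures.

1 mmHg = 0.000133322 MPa.
So 7780 × 0.000133322 ≈ 1.037 MPa.

1.037 MPa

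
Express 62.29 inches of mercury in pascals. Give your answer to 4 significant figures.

1 inHg = 3386.39 Pa.
So 62.29 × 3386.39 ≈ 210900 Pa.

210900 Pa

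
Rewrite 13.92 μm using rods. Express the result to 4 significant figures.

2.768 × 10^-6 rods

1 micrometer = 1.98839 × 10^-7 rod.
Then 13.92 × 1.98839 × 10^-7 ≈ 2.768 × 10^-6 rod.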